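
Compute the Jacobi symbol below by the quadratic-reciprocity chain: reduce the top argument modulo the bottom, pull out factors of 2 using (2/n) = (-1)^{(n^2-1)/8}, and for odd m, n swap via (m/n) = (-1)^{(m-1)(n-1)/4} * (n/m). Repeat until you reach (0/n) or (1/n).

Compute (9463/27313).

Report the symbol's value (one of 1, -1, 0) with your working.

1

flip (9463/27313) -> (27313/9463): both odd, 9463 mod 4 = 3, 27313 mod 4 = 1, so the flip contributes +1; sign now +1
(27313/9463): 27313 mod 9463 = 8387, so (27313/9463) = (8387/9463)
flip (8387/9463) -> (9463/8387): both odd, 8387 mod 4 = 3, 9463 mod 4 = 3, so the flip contributes -1; sign now -1
(9463/8387): 9463 mod 8387 = 1076, so (9463/8387) = (1076/8387)
factor out 2^2: 1076 = 2^2·269; with 8387 mod 8 = 3, (2/8387) = -1; sign now -1; continue with (269/8387)
flip (269/8387) -> (8387/269): both odd, 269 mod 4 = 1, 8387 mod 4 = 3, so the flip contributes +1; sign now -1
(8387/269): 8387 mod 269 = 48, so (8387/269) = (48/269)
factor out 2^4: 48 = 2^4·3; with 269 mod 8 = 5, (2/269) = -1; sign now -1; continue with (3/269)
flip (3/269) -> (269/3): both odd, 3 mod 4 = 3, 269 mod 4 = 1, so the flip contributes +1; sign now -1
(269/3): 269 mod 3 = 2, so (269/3) = (2/3)
factor out 2^1: 2 = 2^1·1; with 3 mod 8 = 3, (2/3) = -1; sign now +1; continue with (1/3)
reached (1/3) = 1, so the symbol is +1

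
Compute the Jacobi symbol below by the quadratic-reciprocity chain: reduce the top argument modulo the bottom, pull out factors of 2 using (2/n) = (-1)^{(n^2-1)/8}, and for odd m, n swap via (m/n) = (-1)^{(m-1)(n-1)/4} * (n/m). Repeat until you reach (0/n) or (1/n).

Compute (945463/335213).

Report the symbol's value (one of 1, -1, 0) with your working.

(945463/335213) = (275037/335213)   [reduce mod 335213]
reciprocity: (275037/335213) = +1·(335213/275037) since 275037 mod 4 = 1, 335213 mod 4 = 1; sign now +1
(335213/275037) = (60176/275037)   [reduce mod 275037]
60176 = 2^4·3761; (2/275037) = -1 since 275037 mod 8 = 5, so (60176/275037) = (-1)^4·(3761/275037); sign now +1
reciprocity: (3761/275037) = +1·(275037/3761) since 3761 mod 4 = 1, 275037 mod 4 = 1; sign now +1
(275037/3761) = (484/3761)   [reduce mod 3761]
484 = 2^2·121; (2/3761) = +1 since 3761 mod 8 = 1, so (484/3761) = (+1)^2·(121/3761); sign now +1
reciprocity: (121/3761) = +1·(3761/121) since 121 mod 4 = 1, 3761 mod 4 = 1; sign now +1
(3761/121) = (10/121)   [reduce mod 121]
10 = 2^1·5; (2/121) = +1 since 121 mod 8 = 1, so (10/121) = (+1)^1·(5/121); sign now +1
reciprocity: (5/121) = +1·(121/5) since 5 mod 4 = 1, 121 mod 4 = 1; sign now +1
(121/5) = (1/5)   [reduce mod 5]
(1/5) = 1; final value = sign = +1

1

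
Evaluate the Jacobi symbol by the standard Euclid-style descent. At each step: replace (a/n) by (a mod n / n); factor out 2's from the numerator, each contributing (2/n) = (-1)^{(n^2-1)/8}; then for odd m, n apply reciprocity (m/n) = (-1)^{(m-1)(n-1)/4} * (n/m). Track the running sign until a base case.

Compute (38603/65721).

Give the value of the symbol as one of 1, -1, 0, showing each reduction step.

reciprocity: (38603/65721) = +1·(65721/38603) since 38603 mod 4 = 3, 65721 mod 4 = 1; sign now +1
(65721/38603) = (27118/38603)   [reduce mod 38603]
27118 = 2^1·13559; (2/38603) = -1 since 38603 mod 8 = 3, so (27118/38603) = (-1)^1·(13559/38603); sign now -1
reciprocity: (13559/38603) = -1·(38603/13559) since 13559 mod 4 = 3, 38603 mod 4 = 3; sign now +1
(38603/13559) = (11485/13559)   [reduce mod 13559]
reciprocity: (11485/13559) = +1·(13559/11485) since 11485 mod 4 = 1, 13559 mod 4 = 3; sign now +1
(13559/11485) = (2074/11485)   [reduce mod 11485]
2074 = 2^1·1037; (2/11485) = -1 since 11485 mod 8 = 5, so (2074/11485) = (-1)^1·(1037/11485); sign now -1
reciprocity: (1037/11485) = +1·(11485/1037) since 1037 mod 4 = 1, 11485 mod 4 = 1; sign now -1
(11485/1037) = (78/1037)   [reduce mod 1037]
78 = 2^1·39; (2/1037) = -1 since 1037 mod 8 = 5, so (78/1037) = (-1)^1·(39/1037); sign now +1
reciprocity: (39/1037) = +1·(1037/39) since 39 mod 4 = 3, 1037 mod 4 = 1; sign now +1
(1037/39) = (23/39)   [reduce mod 39]
reciprocity: (23/39) = -1·(39/23) since 23 mod 4 = 3, 39 mod 4 = 3; sign now -1
(39/23) = (16/23)   [reduce mod 23]
16 = 2^4·1; (2/23) = +1 since 23 mod 8 = 7, so (16/23) = (+1)^4·(1/23); sign now -1
(1/23) = 1; final value = sign = -1

-1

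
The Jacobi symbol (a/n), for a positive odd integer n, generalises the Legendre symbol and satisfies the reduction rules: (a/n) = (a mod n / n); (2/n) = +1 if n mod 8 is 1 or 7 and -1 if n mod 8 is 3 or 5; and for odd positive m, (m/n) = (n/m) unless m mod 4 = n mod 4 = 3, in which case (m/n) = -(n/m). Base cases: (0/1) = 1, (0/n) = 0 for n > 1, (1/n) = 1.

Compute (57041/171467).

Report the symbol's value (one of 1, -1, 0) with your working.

reciprocity: (57041/171467) = +1·(171467/57041) since 57041 mod 4 = 1, 171467 mod 4 = 3; sign now +1
(171467/57041) = (344/57041)   [reduce mod 57041]
344 = 2^3·43; (2/57041) = +1 since 57041 mod 8 = 1, so (344/57041) = (+1)^3·(43/57041); sign now +1
reciprocity: (43/57041) = +1·(57041/43) since 43 mod 4 = 3, 57041 mod 4 = 1; sign now +1
(57041/43) = (23/43)   [reduce mod 43]
reciprocity: (23/43) = -1·(43/23) since 23 mod 4 = 3, 43 mod 4 = 3; sign now -1
(43/23) = (20/23)   [reduce mod 23]
20 = 2^2·5; (2/23) = +1 since 23 mod 8 = 7, so (20/23) = (+1)^2·(5/23); sign now -1
reciprocity: (5/23) = +1·(23/5) since 5 mod 4 = 1, 23 mod 4 = 3; sign now -1
(23/5) = (3/5)   [reduce mod 5]
reciprocity: (3/5) = +1·(5/3) since 3 mod 4 = 3, 5 mod 4 = 1; sign now -1
(5/3) = (2/3)   [reduce mod 3]
2 = 2^1·1; (2/3) = -1 since 3 mod 8 = 3, so (2/3) = (-1)^1·(1/3); sign now +1
(1/3) = 1; final value = sign = +1

1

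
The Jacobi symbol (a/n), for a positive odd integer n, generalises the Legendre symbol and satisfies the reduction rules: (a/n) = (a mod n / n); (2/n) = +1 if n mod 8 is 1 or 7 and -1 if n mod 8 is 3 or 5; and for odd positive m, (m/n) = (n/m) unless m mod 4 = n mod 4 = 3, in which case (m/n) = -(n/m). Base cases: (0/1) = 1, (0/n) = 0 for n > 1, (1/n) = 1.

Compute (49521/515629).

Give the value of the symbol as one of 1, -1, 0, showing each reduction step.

flip (49521/515629) -> (515629/49521): both odd, 49521 mod 4 = 1, 515629 mod 4 = 1, so the flip contributes +1; sign now +1
(515629/49521): 515629 mod 49521 = 20419, so (515629/49521) = (20419/49521)
flip (20419/49521) -> (49521/20419): both odd, 20419 mod 4 = 3, 49521 mod 4 = 1, so the flip contributes +1; sign now +1
(49521/20419): 49521 mod 20419 = 8683, so (49521/20419) = (8683/20419)
flip (8683/20419) -> (20419/8683): both odd, 8683 mod 4 = 3, 20419 mod 4 = 3, so the flip contributes -1; sign now -1
(20419/8683): 20419 mod 8683 = 3053, so (20419/8683) = (3053/8683)
flip (3053/8683) -> (8683/3053): both odd, 3053 mod 4 = 1, 8683 mod 4 = 3, so the flip contributes +1; sign now -1
(8683/3053): 8683 mod 3053 = 2577, so (8683/3053) = (2577/3053)
flip (2577/3053) -> (3053/2577): both odd, 2577 mod 4 = 1, 3053 mod 4 = 1, so the flip contributes +1; sign now -1
(3053/2577): 3053 mod 2577 = 476, so (3053/2577) = (476/2577)
factor out 2^2: 476 = 2^2·119; with 2577 mod 8 = 1, (2/2577) = +1; sign now -1; continue with (119/2577)
flip (119/2577) -> (2577/119): both odd, 119 mod 4 = 3, 2577 mod 4 = 1, so the flip contributes +1; sign now -1
(2577/119): 2577 mod 119 = 78, so (2577/119) = (78/119)
factor out 2^1: 78 = 2^1·39; with 119 mod 8 = 7, (2/119) = +1; sign now -1; continue with (39/119)
flip (39/119) -> (119/39): both odd, 39 mod 4 = 3, 119 mod 4 = 3, so the flip contributes -1; sign now +1
(119/39): 119 mod 39 = 2, so (119/39) = (2/39)
factor out 2^1: 2 = 2^1·1; with 39 mod 8 = 7, (2/39) = +1; sign now +1; continue with (1/39)
reached (1/39) = 1, so the symbol is +1

1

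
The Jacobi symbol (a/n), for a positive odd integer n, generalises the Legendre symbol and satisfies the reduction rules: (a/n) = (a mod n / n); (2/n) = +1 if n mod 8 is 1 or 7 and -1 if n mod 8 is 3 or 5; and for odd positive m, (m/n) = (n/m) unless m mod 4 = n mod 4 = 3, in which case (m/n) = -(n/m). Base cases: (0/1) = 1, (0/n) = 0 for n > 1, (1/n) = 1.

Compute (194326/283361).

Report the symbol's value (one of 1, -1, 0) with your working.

194326 = 2^1·97163; (2/283361) = +1 since 283361 mod 8 = 1, so (194326/283361) = (+1)^1·(97163/283361); sign now +1
reciprocity: (97163/283361) = +1·(283361/97163) since 97163 mod 4 = 3, 283361 mod 4 = 1; sign now +1
(283361/97163) = (89035/97163)   [reduce mod 97163]
reciprocity: (89035/97163) = -1·(97163/89035) since 89035 mod 4 = 3, 97163 mod 4 = 3; sign now -1
(97163/89035) = (8128/89035)   [reduce mod 89035]
8128 = 2^6·127; (2/89035) = -1 since 89035 mod 8 = 3, so (8128/89035) = (-1)^6·(127/89035); sign now -1
reciprocity: (127/89035) = -1·(89035/127) since 127 mod 4 = 3, 89035 mod 4 = 3; sign now +1
(89035/127) = (8/127)   [reduce mod 127]
8 = 2^3·1; (2/127) = +1 since 127 mod 8 = 7, so (8/127) = (+1)^3·(1/127); sign now +1
(1/127) = 1; final value = sign = +1

1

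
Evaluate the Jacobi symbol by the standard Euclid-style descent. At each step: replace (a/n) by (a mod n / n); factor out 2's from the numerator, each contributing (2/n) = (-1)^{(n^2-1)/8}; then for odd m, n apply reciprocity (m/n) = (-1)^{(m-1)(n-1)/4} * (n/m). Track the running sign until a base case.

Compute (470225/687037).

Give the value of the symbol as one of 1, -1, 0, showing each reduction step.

reciprocity: (470225/687037) = +1·(687037/470225) since 470225 mod 4 = 1, 687037 mod 4 = 1; sign now +1
(687037/470225) = (216812/470225)   [reduce mod 470225]
216812 = 2^2·54203; (2/470225) = +1 since 470225 mod 8 = 1, so (216812/470225) = (+1)^2·(54203/470225); sign now +1
reciprocity: (54203/470225) = +1·(470225/54203) since 54203 mod 4 = 3, 470225 mod 4 = 1; sign now +1
(470225/54203) = (36601/54203)   [reduce mod 54203]
reciprocity: (36601/54203) = +1·(54203/36601) since 36601 mod 4 = 1, 54203 mod 4 = 3; sign now +1
(54203/36601) = (17602/36601)   [reduce mod 36601]
17602 = 2^1·8801; (2/36601) = +1 since 36601 mod 8 = 1, so (17602/36601) = (+1)^1·(8801/36601); sign now +1
reciprocity: (8801/36601) = +1·(36601/8801) since 8801 mod 4 = 1, 36601 mod 4 = 1; sign now +1
(36601/8801) = (1397/8801)   [reduce mod 8801]
reciprocity: (1397/8801) = +1·(8801/1397) since 1397 mod 4 = 1, 8801 mod 4 = 1; sign now +1
(8801/1397) = (419/1397)   [reduce mod 1397]
reciprocity: (419/1397) = +1·(1397/419) since 419 mod 4 = 3, 1397 mod 4 = 1; sign now +1
(1397/419) = (140/419)   [reduce mod 419]
140 = 2^2·35; (2/419) = -1 since 419 mod 8 = 3, so (140/419) = (-1)^2·(35/419); sign now +1
reciprocity: (35/419) = -1·(419/35) since 35 mod 4 = 3, 419 mod 4 = 3; sign now -1
(419/35) = (34/35)   [reduce mod 35]
34 = 2^1·17; (2/35) = -1 since 35 mod 8 = 3, so (34/35) = (-1)^1·(17/35); sign now +1
reciprocity: (17/35) = +1·(35/17) since 17 mod 4 = 1, 35 mod 4 = 3; sign now +1
(35/17) = (1/17)   [reduce mod 17]
(1/17) = 1; final value = sign = +1

1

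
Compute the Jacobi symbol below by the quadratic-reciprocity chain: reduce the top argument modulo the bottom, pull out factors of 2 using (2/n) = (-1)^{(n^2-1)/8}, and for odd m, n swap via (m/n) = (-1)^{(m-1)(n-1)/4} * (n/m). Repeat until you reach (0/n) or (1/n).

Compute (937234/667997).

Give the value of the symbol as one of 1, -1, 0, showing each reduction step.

1

(937234/667997): 937234 mod 667997 = 269237, so (937234/667997) = (269237/667997)
flip (269237/667997) -> (667997/269237): both odd, 269237 mod 4 = 1, 667997 mod 4 = 1, so the flip contributes +1; sign now +1
(667997/269237): 667997 mod 269237 = 129523, so (667997/269237) = (129523/269237)
flip (129523/269237) -> (269237/129523): both odd, 129523 mod 4 = 3, 269237 mod 4 = 1, so the flip contributes +1; sign now +1
(269237/129523): 269237 mod 129523 = 10191, so (269237/129523) = (10191/129523)
flip (10191/129523) -> (129523/10191): both odd, 10191 mod 4 = 3, 129523 mod 4 = 3, so the flip contributes -1; sign now -1
(129523/10191): 129523 mod 10191 = 7231, so (129523/10191) = (7231/10191)
flip (7231/10191) -> (10191/7231): both odd, 7231 mod 4 = 3, 10191 mod 4 = 3, so the flip contributes -1; sign now +1
(10191/7231): 10191 mod 7231 = 2960, so (10191/7231) = (2960/7231)
factor out 2^4: 2960 = 2^4·185; with 7231 mod 8 = 7, (2/7231) = +1; sign now +1; continue with (185/7231)
flip (185/7231) -> (7231/185): both odd, 185 mod 4 = 1, 7231 mod 4 = 3, so the flip contributes +1; sign now +1
(7231/185): 7231 mod 185 = 16, so (7231/185) = (16/185)
factor out 2^4: 16 = 2^4·1; with 185 mod 8 = 1, (2/185) = +1; sign now +1; continue with (1/185)
reached (1/185) = 1, so the symbol is +1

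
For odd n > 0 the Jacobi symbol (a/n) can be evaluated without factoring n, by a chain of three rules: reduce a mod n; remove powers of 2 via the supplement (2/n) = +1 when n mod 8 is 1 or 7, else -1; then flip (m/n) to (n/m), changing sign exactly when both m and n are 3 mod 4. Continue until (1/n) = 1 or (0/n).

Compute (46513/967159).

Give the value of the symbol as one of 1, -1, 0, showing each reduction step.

flip (46513/967159) -> (967159/46513): both odd, 46513 mod 4 = 1, 967159 mod 4 = 3, so the flip contributes +1; sign now +1
(967159/46513): 967159 mod 46513 = 36899, so (967159/46513) = (36899/46513)
flip (36899/46513) -> (46513/36899): both odd, 36899 mod 4 = 3, 46513 mod 4 = 1, so the flip contributes +1; sign now +1
(46513/36899): 46513 mod 36899 = 9614, so (46513/36899) = (9614/36899)
factor out 2^1: 9614 = 2^1·4807; with 36899 mod 8 = 3, (2/36899) = -1; sign now -1; continue with (4807/36899)
flip (4807/36899) -> (36899/4807): both odd, 4807 mod 4 = 3, 36899 mod 4 = 3, so the flip contributes -1; sign now +1
(36899/4807): 36899 mod 4807 = 3250, so (36899/4807) = (3250/4807)
factor out 2^1: 3250 = 2^1·1625; with 4807 mod 8 = 7, (2/4807) = +1; sign now +1; continue with (1625/4807)
flip (1625/4807) -> (4807/1625): both odd, 1625 mod 4 = 1, 4807 mod 4 = 3, so the flip contributes +1; sign now +1
(4807/1625): 4807 mod 1625 = 1557, so (4807/1625) = (1557/1625)
flip (1557/1625) -> (1625/1557): both odd, 1557 mod 4 = 1, 1625 mod 4 = 1, so the flip contributes +1; sign now +1
(1625/1557): 1625 mod 1557 = 68, so (1625/1557) = (68/1557)
factor out 2^2: 68 = 2^2·17; with 1557 mod 8 = 5, (2/1557) = -1; sign now +1; continue with (17/1557)
flip (17/1557) -> (1557/17): both odd, 17 mod 4 = 1, 1557 mod 4 = 1, so the flip contributes +1; sign now +1
(1557/17): 1557 mod 17 = 10, so (1557/17) = (10/17)
factor out 2^1: 10 = 2^1·5; with 17 mod 8 = 1, (2/17) = +1; sign now +1; continue with (5/17)
flip (5/17) -> (17/5): both odd, 5 mod 4 = 1, 17 mod 4 = 1, so the flip contributes +1; sign now +1
(17/5): 17 mod 5 = 2, so (17/5) = (2/5)
factor out 2^1: 2 = 2^1·1; with 5 mod 8 = 5, (2/5) = -1; sign now -1; continue with (1/5)
reached (1/5) = 1, so the symbol is -1

-1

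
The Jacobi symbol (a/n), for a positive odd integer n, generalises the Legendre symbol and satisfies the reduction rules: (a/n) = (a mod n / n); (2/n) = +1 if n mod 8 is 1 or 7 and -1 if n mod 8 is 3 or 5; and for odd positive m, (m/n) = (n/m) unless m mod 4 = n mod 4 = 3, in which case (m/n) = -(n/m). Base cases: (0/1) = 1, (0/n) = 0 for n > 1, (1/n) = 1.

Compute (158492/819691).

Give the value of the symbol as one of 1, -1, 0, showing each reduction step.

factor out 2^2: 158492 = 2^2·39623; with 819691 mod 8 = 3, (2/819691) = -1; sign now +1; continue with (39623/819691)
flip (39623/819691) -> (819691/39623): both odd, 39623 mod 4 = 3, 819691 mod 4 = 3, so the flip contributes -1; sign now -1
(819691/39623): 819691 mod 39623 = 27231, so (819691/39623) = (27231/39623)
flip (27231/39623) -> (39623/27231): both odd, 27231 mod 4 = 3, 39623 mod 4 = 3, so the flip contributes -1; sign now +1
(39623/27231): 39623 mod 27231 = 12392, so (39623/27231) = (12392/27231)
factor out 2^3: 12392 = 2^3·1549; with 27231 mod 8 = 7, (2/27231) = +1; sign now +1; continue with (1549/27231)
flip (1549/27231) -> (27231/1549): both odd, 1549 mod 4 = 1, 27231 mod 4 = 3, so the flip contributes +1; sign now +1
(27231/1549): 27231 mod 1549 = 898, so (27231/1549) = (898/1549)
factor out 2^1: 898 = 2^1·449; with 1549 mod 8 = 5, (2/1549) = -1; sign now -1; continue with (449/1549)
flip (449/1549) -> (1549/449): both odd, 449 mod 4 = 1, 1549 mod 4 = 1, so the flip contributes +1; sign now -1
(1549/449): 1549 mod 449 = 202, so (1549/449) = (202/449)
factor out 2^1: 202 = 2^1·101; with 449 mod 8 = 1, (2/449) = +1; sign now -1; continue with (101/449)
flip (101/449) -> (449/101): both odd, 101 mod 4 = 1, 449 mod 4 = 1, so the flip contributes +1; sign now -1
(449/101): 449 mod 101 = 45, so (449/101) = (45/101)
flip (45/101) -> (101/45): both odd, 45 mod 4 = 1, 101 mod 4 = 1, so the flip contributes +1; sign now -1
(101/45): 101 mod 45 = 11, so (101/45) = (11/45)
flip (11/45) -> (45/11): both odd, 11 mod 4 = 3, 45 mod 4 = 1, so the flip contributes +1; sign now -1
(45/11): 45 mod 11 = 1, so (45/11) = (1/11)
reached (1/11) = 1, so the symbol is -1

-1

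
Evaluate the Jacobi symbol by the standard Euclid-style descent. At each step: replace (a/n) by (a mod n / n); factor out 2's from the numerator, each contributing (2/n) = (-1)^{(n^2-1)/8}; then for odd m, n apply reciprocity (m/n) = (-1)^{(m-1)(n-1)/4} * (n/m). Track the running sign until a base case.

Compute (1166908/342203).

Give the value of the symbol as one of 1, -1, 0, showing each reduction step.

(1166908/342203) = (140299/342203)   [reduce mod 342203]
reciprocity: (140299/342203) = -1·(342203/140299) since 140299 mod 4 = 3, 342203 mod 4 = 3; sign now -1
(342203/140299) = (61605/140299)   [reduce mod 140299]
reciprocity: (61605/140299) = +1·(140299/61605) since 61605 mod 4 = 1, 140299 mod 4 = 3; sign now -1
(140299/61605) = (17089/61605)   [reduce mod 61605]
reciprocity: (17089/61605) = +1·(61605/17089) since 17089 mod 4 = 1, 61605 mod 4 = 1; sign now -1
(61605/17089) = (10338/17089)   [reduce mod 17089]
10338 = 2^1·5169; (2/17089) = +1 since 17089 mod 8 = 1, so (10338/17089) = (+1)^1·(5169/17089); sign now -1
reciprocity: (5169/17089) = +1·(17089/5169) since 5169 mod 4 = 1, 17089 mod 4 = 1; sign now -1
(17089/5169) = (1582/5169)   [reduce mod 5169]
1582 = 2^1·791; (2/5169) = +1 since 5169 mod 8 = 1, so (1582/5169) = (+1)^1·(791/5169); sign now -1
reciprocity: (791/5169) = +1·(5169/791) since 791 mod 4 = 3, 5169 mod 4 = 1; sign now -1
(5169/791) = (423/791)   [reduce mod 791]
reciprocity: (423/791) = -1·(791/423) since 423 mod 4 = 3, 791 mod 4 = 3; sign now +1
(791/423) = (368/423)   [reduce mod 423]
368 = 2^4·23; (2/423) = +1 since 423 mod 8 = 7, so (368/423) = (+1)^4·(23/423); sign now +1
reciprocity: (23/423) = -1·(423/23) since 23 mod 4 = 3, 423 mod 4 = 3; sign now -1
(423/23) = (9/23)   [reduce mod 23]
reciprocity: (9/23) = +1·(23/9) since 9 mod 4 = 1, 23 mod 4 = 3; sign now -1
(23/9) = (5/9)   [reduce mod 9]
reciprocity: (5/9) = +1·(9/5) since 5 mod 4 = 1, 9 mod 4 = 1; sign now -1
(9/5) = (4/5)   [reduce mod 5]
4 = 2^2·1; (2/5) = -1 since 5 mod 8 = 5, so (4/5) = (-1)^2·(1/5); sign now -1
(1/5) = 1; final value = sign = -1

-1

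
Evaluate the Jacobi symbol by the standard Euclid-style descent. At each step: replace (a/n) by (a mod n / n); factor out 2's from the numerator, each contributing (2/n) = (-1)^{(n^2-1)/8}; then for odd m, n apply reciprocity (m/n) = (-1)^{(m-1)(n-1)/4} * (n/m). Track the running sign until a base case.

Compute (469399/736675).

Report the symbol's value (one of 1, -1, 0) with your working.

-1

flip (469399/736675) -> (736675/469399): both odd, 469399 mod 4 = 3, 736675 mod 4 = 3, so the flip contributes -1; sign now -1
(736675/469399): 736675 mod 469399 = 267276, so (736675/469399) = (267276/469399)
factor out 2^2: 267276 = 2^2·66819; with 469399 mod 8 = 7, (2/469399) = +1; sign now -1; continue with (66819/469399)
flip (66819/469399) -> (469399/66819): both odd, 66819 mod 4 = 3, 469399 mod 4 = 3, so the flip contributes -1; sign now +1
(469399/66819): 469399 mod 66819 = 1666, so (469399/66819) = (1666/66819)
factor out 2^1: 1666 = 2^1·833; with 66819 mod 8 = 3, (2/66819) = -1; sign now -1; continue with (833/66819)
flip (833/66819) -> (66819/833): both odd, 833 mod 4 = 1, 66819 mod 4 = 3, so the flip contributes +1; sign now -1
(66819/833): 66819 mod 833 = 179, so (66819/833) = (179/833)
flip (179/833) -> (833/179): both odd, 179 mod 4 = 3, 833 mod 4 = 1, so the flip contributes +1; sign now -1
(833/179): 833 mod 179 = 117, so (833/179) = (117/179)
flip (117/179) -> (179/117): both odd, 117 mod 4 = 1, 179 mod 4 = 3, so the flip contributes +1; sign now -1
(179/117): 179 mod 117 = 62, so (179/117) = (62/117)
factor out 2^1: 62 = 2^1·31; with 117 mod 8 = 5, (2/117) = -1; sign now +1; continue with (31/117)
flip (31/117) -> (117/31): both odd, 31 mod 4 = 3, 117 mod 4 = 1, so the flip contributes +1; sign now +1
(117/31): 117 mod 31 = 24, so (117/31) = (24/31)
factor out 2^3: 24 = 2^3·3; with 31 mod 8 = 7, (2/31) = +1; sign now +1; continue with (3/31)
flip (3/31) -> (31/3): both odd, 3 mod 4 = 3, 31 mod 4 = 3, so the flip contributes -1; sign now -1
(31/3): 31 mod 3 = 1, so (31/3) = (1/3)
reached (1/3) = 1, so the symbol is -1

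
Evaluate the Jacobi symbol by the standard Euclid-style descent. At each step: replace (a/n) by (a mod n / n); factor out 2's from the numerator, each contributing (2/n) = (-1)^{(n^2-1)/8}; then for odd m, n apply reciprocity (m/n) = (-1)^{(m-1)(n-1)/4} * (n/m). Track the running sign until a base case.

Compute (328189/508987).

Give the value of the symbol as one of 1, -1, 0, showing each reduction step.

1

reciprocity: (328189/508987) = +1·(508987/328189) since 328189 mod 4 = 1, 508987 mod 4 = 3; sign now +1
(508987/328189) = (180798/328189)   [reduce mod 328189]
180798 = 2^1·90399; (2/328189) = -1 since 328189 mod 8 = 5, so (180798/328189) = (-1)^1·(90399/328189); sign now -1
reciprocity: (90399/328189) = +1·(328189/90399) since 90399 mod 4 = 3, 328189 mod 4 = 1; sign now -1
(328189/90399) = (56992/90399)   [reduce mod 90399]
56992 = 2^5·1781; (2/90399) = +1 since 90399 mod 8 = 7, so (56992/90399) = (+1)^5·(1781/90399); sign now -1
reciprocity: (1781/90399) = +1·(90399/1781) since 1781 mod 4 = 1, 90399 mod 4 = 3; sign now -1
(90399/1781) = (1349/1781)   [reduce mod 1781]
reciprocity: (1349/1781) = +1·(1781/1349) since 1349 mod 4 = 1, 1781 mod 4 = 1; sign now -1
(1781/1349) = (432/1349)   [reduce mod 1349]
432 = 2^4·27; (2/1349) = -1 since 1349 mod 8 = 5, so (432/1349) = (-1)^4·(27/1349); sign now -1
reciprocity: (27/1349) = +1·(1349/27) since 27 mod 4 = 3, 1349 mod 4 = 1; sign now -1
(1349/27) = (26/27)   [reduce mod 27]
26 = 2^1·13; (2/27) = -1 since 27 mod 8 = 3, so (26/27) = (-1)^1·(13/27); sign now +1
reciprocity: (13/27) = +1·(27/13) since 13 mod 4 = 1, 27 mod 4 = 3; sign now +1
(27/13) = (1/13)   [reduce mod 13]
(1/13) = 1; final value = sign = +1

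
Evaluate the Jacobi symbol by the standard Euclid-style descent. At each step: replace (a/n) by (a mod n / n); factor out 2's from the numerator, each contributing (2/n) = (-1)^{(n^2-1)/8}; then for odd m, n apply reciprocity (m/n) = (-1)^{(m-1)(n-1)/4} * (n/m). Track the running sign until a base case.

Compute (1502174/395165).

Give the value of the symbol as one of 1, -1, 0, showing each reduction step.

(1502174/395165): 1502174 mod 395165 = 316679, so (1502174/395165) = (316679/395165)
flip (316679/395165) -> (395165/316679): both odd, 316679 mod 4 = 3, 395165 mod 4 = 1, so the flip contributes +1; sign now +1
(395165/316679): 395165 mod 316679 = 78486, so (395165/316679) = (78486/316679)
factor out 2^1: 78486 = 2^1·39243; with 316679 mod 8 = 7, (2/316679) = +1; sign now +1; continue with (39243/316679)
flip (39243/316679) -> (316679/39243): both odd, 39243 mod 4 = 3, 316679 mod 4 = 3, so the flip contributes -1; sign now -1
(316679/39243): 316679 mod 39243 = 2735, so (316679/39243) = (2735/39243)
flip (2735/39243) -> (39243/2735): both odd, 2735 mod 4 = 3, 39243 mod 4 = 3, so the flip contributes -1; sign now +1
(39243/2735): 39243 mod 2735 = 953, so (39243/2735) = (953/2735)
flip (953/2735) -> (2735/953): both odd, 953 mod 4 = 1, 2735 mod 4 = 3, so the flip contributes +1; sign now +1
(2735/953): 2735 mod 953 = 829, so (2735/953) = (829/953)
flip (829/953) -> (953/829): both odd, 829 mod 4 = 1, 953 mod 4 = 1, so the flip contributes +1; sign now +1
(953/829): 953 mod 829 = 124, so (953/829) = (124/829)
factor out 2^2: 124 = 2^2·31; with 829 mod 8 = 5, (2/829) = -1; sign now +1; continue with (31/829)
flip (31/829) -> (829/31): both odd, 31 mod 4 = 3, 829 mod 4 = 1, so the flip contributes +1; sign now +1
(829/31): 829 mod 31 = 23, so (829/31) = (23/31)
flip (23/31) -> (31/23): both odd, 23 mod 4 = 3, 31 mod 4 = 3, so the flip contributes -1; sign now -1
(31/23): 31 mod 23 = 8, so (31/23) = (8/23)
factor out 2^3: 8 = 2^3·1; with 23 mod 8 = 7, (2/23) = +1; sign now -1; continue with (1/23)
reached (1/23) = 1, so the symbol is -1

-1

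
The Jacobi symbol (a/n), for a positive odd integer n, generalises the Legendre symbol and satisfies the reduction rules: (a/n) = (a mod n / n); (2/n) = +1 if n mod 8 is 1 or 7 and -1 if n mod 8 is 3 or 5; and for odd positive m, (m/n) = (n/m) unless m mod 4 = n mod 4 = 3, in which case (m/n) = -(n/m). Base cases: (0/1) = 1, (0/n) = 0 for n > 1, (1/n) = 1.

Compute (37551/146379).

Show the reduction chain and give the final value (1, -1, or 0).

0

flip (37551/146379) -> (146379/37551): both odd, 37551 mod 4 = 3, 146379 mod 4 = 3, so the flip contributes -1; sign now -1
(146379/37551): 146379 mod 37551 = 33726, so (146379/37551) = (33726/37551)
factor out 2^1: 33726 = 2^1·16863; with 37551 mod 8 = 7, (2/37551) = +1; sign now -1; continue with (16863/37551)
flip (16863/37551) -> (37551/16863): both odd, 16863 mod 4 = 3, 37551 mod 4 = 3, so the flip contributes -1; sign now +1
(37551/16863): 37551 mod 16863 = 3825, so (37551/16863) = (3825/16863)
flip (3825/16863) -> (16863/3825): both odd, 3825 mod 4 = 1, 16863 mod 4 = 3, so the flip contributes +1; sign now +1
(16863/3825): 16863 mod 3825 = 1563, so (16863/3825) = (1563/3825)
flip (1563/3825) -> (3825/1563): both odd, 1563 mod 4 = 3, 3825 mod 4 = 1, so the flip contributes +1; sign now +1
(3825/1563): 3825 mod 1563 = 699, so (3825/1563) = (699/1563)
flip (699/1563) -> (1563/699): both odd, 699 mod 4 = 3, 1563 mod 4 = 3, so the flip contributes -1; sign now -1
(1563/699): 1563 mod 699 = 165, so (1563/699) = (165/699)
flip (165/699) -> (699/165): both odd, 165 mod 4 = 1, 699 mod 4 = 3, so the flip contributes +1; sign now -1
(699/165): 699 mod 165 = 39, so (699/165) = (39/165)
flip (39/165) -> (165/39): both odd, 39 mod 4 = 3, 165 mod 4 = 1, so the flip contributes +1; sign now -1
(165/39): 165 mod 39 = 9, so (165/39) = (9/39)
flip (9/39) -> (39/9): both odd, 9 mod 4 = 1, 39 mod 4 = 3, so the flip contributes +1; sign now -1
(39/9): 39 mod 9 = 3, so (39/9) = (3/9)
flip (3/9) -> (9/3): both odd, 3 mod 4 = 3, 9 mod 4 = 1, so the flip contributes +1; sign now -1
(9/3): 9 mod 3 = 0, so (9/3) = (0/3)
reached (0/3); gcd(a, n) > 1, so (0/3) = 0 and the symbol is 0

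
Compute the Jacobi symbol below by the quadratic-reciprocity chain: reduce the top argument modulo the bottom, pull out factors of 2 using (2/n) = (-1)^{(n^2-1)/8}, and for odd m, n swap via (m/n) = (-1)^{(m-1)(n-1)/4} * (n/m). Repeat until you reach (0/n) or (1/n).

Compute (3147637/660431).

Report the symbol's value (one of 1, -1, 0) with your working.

(3147637/660431): 3147637 mod 660431 = 505913, so (3147637/660431) = (505913/660431)
flip (505913/660431) -> (660431/505913): both odd, 505913 mod 4 = 1, 660431 mod 4 = 3, so the flip contributes +1; sign now +1
(660431/505913): 660431 mod 505913 = 154518, so (660431/505913) = (154518/505913)
factor out 2^1: 154518 = 2^1·77259; with 505913 mod 8 = 1, (2/505913) = +1; sign now +1; continue with (77259/505913)
flip (77259/505913) -> (505913/77259): both odd, 77259 mod 4 = 3, 505913 mod 4 = 1, so the flip contributes +1; sign now +1
(505913/77259): 505913 mod 77259 = 42359, so (505913/77259) = (42359/77259)
flip (42359/77259) -> (77259/42359): both odd, 42359 mod 4 = 3, 77259 mod 4 = 3, so the flip contributes -1; sign now -1
(77259/42359): 77259 mod 42359 = 34900, so (77259/42359) = (34900/42359)
factor out 2^2: 34900 = 2^2·8725; with 42359 mod 8 = 7, (2/42359) = +1; sign now -1; continue with (8725/42359)
flip (8725/42359) -> (42359/8725): both odd, 8725 mod 4 = 1, 42359 mod 4 = 3, so the flip contributes +1; sign now -1
(42359/8725): 42359 mod 8725 = 7459, so (42359/8725) = (7459/8725)
flip (7459/8725) -> (8725/7459): both odd, 7459 mod 4 = 3, 8725 mod 4 = 1, so the flip contributes +1; sign now -1
(8725/7459): 8725 mod 7459 = 1266, so (8725/7459) = (1266/7459)
factor out 2^1: 1266 = 2^1·633; with 7459 mod 8 = 3, (2/7459) = -1; sign now +1; continue with (633/7459)
flip (633/7459) -> (7459/633): both odd, 633 mod 4 = 1, 7459 mod 4 = 3, so the flip contributes +1; sign now +1
(7459/633): 7459 mod 633 = 496, so (7459/633) = (496/633)
factor out 2^4: 496 = 2^4·31; with 633 mod 8 = 1, (2/633) = +1; sign now +1; continue with (31/633)
flip (31/633) -> (633/31): both odd, 31 mod 4 = 3, 633 mod 4 = 1, so the flip contributes +1; sign now +1
(633/31): 633 mod 31 = 13, so (633/31) = (13/31)
flip (13/31) -> (31/13): both odd, 13 mod 4 = 1, 31 mod 4 = 3, so the flip contributes +1; sign now +1
(31/13): 31 mod 13 = 5, so (31/13) = (5/13)
flip (5/13) -> (13/5): both odd, 5 mod 4 = 1, 13 mod 4 = 1, so the flip contributes +1; sign now +1
(13/5): 13 mod 5 = 3, so (13/5) = (3/5)
flip (3/5) -> (5/3): both odd, 3 mod 4 = 3, 5 mod 4 = 1, so the flip contributes +1; sign now +1
(5/3): 5 mod 3 = 2, so (5/3) = (2/3)
factor out 2^1: 2 = 2^1·1; with 3 mod 8 = 3, (2/3) = -1; sign now -1; continue with (1/3)
reached (1/3) = 1, so the symbol is -1

-1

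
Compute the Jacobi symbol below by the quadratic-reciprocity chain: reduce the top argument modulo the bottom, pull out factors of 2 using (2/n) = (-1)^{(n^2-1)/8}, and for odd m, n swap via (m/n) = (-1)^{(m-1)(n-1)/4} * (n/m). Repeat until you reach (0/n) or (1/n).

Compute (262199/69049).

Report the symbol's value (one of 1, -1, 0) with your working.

(262199/69049): 262199 mod 69049 = 55052, so (262199/69049) = (55052/69049)
factor out 2^2: 55052 = 2^2·13763; with 69049 mod 8 = 1, (2/69049) = +1; sign now +1; continue with (13763/69049)
flip (13763/69049) -> (69049/13763): both odd, 13763 mod 4 = 3, 69049 mod 4 = 1, so the flip contributes +1; sign now +1
(69049/13763): 69049 mod 13763 = 234, so (69049/13763) = (234/13763)
factor out 2^1: 234 = 2^1·117; with 13763 mod 8 = 3, (2/13763) = -1; sign now -1; continue with (117/13763)
flip (117/13763) -> (13763/117): both odd, 117 mod 4 = 1, 13763 mod 4 = 3, so the flip contributes +1; sign now -1
(13763/117): 13763 mod 117 = 74, so (13763/117) = (74/117)
factor out 2^1: 74 = 2^1·37; with 117 mod 8 = 5, (2/117) = -1; sign now +1; continue with (37/117)
flip (37/117) -> (117/37): both odd, 37 mod 4 = 1, 117 mod 4 = 1, so the flip contributes +1; sign now +1
(117/37): 117 mod 37 = 6, so (117/37) = (6/37)
factor out 2^1: 6 = 2^1·3; with 37 mod 8 = 5, (2/37) = -1; sign now -1; continue with (3/37)
flip (3/37) -> (37/3): both odd, 3 mod 4 = 3, 37 mod 4 = 1, so the flip contributes +1; sign now -1
(37/3): 37 mod 3 = 1, so (37/3) = (1/3)
reached (1/3) = 1, so the symbol is -1

-1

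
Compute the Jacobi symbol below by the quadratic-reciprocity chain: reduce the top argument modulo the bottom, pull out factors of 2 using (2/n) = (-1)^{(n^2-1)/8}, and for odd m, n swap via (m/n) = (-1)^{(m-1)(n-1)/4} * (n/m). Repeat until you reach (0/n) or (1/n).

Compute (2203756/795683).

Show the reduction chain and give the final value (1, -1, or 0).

(2203756/795683) = (612390/795683)   [reduce mod 795683]
612390 = 2^1·306195; (2/795683) = -1 since 795683 mod 8 = 3, so (612390/795683) = (-1)^1·(306195/795683); sign now -1
reciprocity: (306195/795683) = -1·(795683/306195) since 306195 mod 4 = 3, 795683 mod 4 = 3; sign now +1
(795683/306195) = (183293/306195)   [reduce mod 306195]
reciprocity: (183293/306195) = +1·(306195/183293) since 183293 mod 4 = 1, 306195 mod 4 = 3; sign now +1
(306195/183293) = (122902/183293)   [reduce mod 183293]
122902 = 2^1·61451; (2/183293) = -1 since 183293 mod 8 = 5, so (122902/183293) = (-1)^1·(61451/183293); sign now -1
reciprocity: (61451/183293) = +1·(183293/61451) since 61451 mod 4 = 3, 183293 mod 4 = 1; sign now -1
(183293/61451) = (60391/61451)   [reduce mod 61451]
reciprocity: (60391/61451) = -1·(61451/60391) since 60391 mod 4 = 3, 61451 mod 4 = 3; sign now +1
(61451/60391) = (1060/60391)   [reduce mod 60391]
1060 = 2^2·265; (2/60391) = +1 since 60391 mod 8 = 7, so (1060/60391) = (+1)^2·(265/60391); sign now +1
reciprocity: (265/60391) = +1·(60391/265) since 265 mod 4 = 1, 60391 mod 4 = 3; sign now +1
(60391/265) = (236/265)   [reduce mod 265]
236 = 2^2·59; (2/265) = +1 since 265 mod 8 = 1, so (236/265) = (+1)^2·(59/265); sign now +1
reciprocity: (59/265) = +1·(265/59) since 59 mod 4 = 3, 265 mod 4 = 1; sign now +1
(265/59) = (29/59)   [reduce mod 59]
reciprocity: (29/59) = +1·(59/29) since 29 mod 4 = 1, 59 mod 4 = 3; sign now +1
(59/29) = (1/29)   [reduce mod 29]
(1/29) = 1; final value = sign = +1

1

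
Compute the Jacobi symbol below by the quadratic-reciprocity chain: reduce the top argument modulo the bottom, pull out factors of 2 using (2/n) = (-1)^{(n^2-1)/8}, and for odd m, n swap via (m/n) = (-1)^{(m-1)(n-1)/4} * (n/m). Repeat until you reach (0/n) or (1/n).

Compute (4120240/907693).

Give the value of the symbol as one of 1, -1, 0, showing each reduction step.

1

(4120240/907693): 4120240 mod 907693 = 489468, so (4120240/907693) = (489468/907693)
factor out 2^2: 489468 = 2^2·122367; with 907693 mod 8 = 5, (2/907693) = -1; sign now +1; continue with (122367/907693)
flip (122367/907693) -> (907693/122367): both odd, 122367 mod 4 = 3, 907693 mod 4 = 1, so the flip contributes +1; sign now +1
(907693/122367): 907693 mod 122367 = 51124, so (907693/122367) = (51124/122367)
factor out 2^2: 51124 = 2^2·12781; with 122367 mod 8 = 7, (2/122367) = +1; sign now +1; continue with (12781/122367)
flip (12781/122367) -> (122367/12781): both odd, 12781 mod 4 = 1, 122367 mod 4 = 3, so the flip contributes +1; sign now +1
(122367/12781): 122367 mod 12781 = 7338, so (122367/12781) = (7338/12781)
factor out 2^1: 7338 = 2^1·3669; with 12781 mod 8 = 5, (2/12781) = -1; sign now -1; continue with (3669/12781)
flip (3669/12781) -> (12781/3669): both odd, 3669 mod 4 = 1, 12781 mod 4 = 1, so the flip contributes +1; sign now -1
(12781/3669): 12781 mod 3669 = 1774, so (12781/3669) = (1774/3669)
factor out 2^1: 1774 = 2^1·887; with 3669 mod 8 = 5, (2/3669) = -1; sign now +1; continue with (887/3669)
flip (887/3669) -> (3669/887): both odd, 887 mod 4 = 3, 3669 mod 4 = 1, so the flip contributes +1; sign now +1
(3669/887): 3669 mod 887 = 121, so (3669/887) = (121/887)
flip (121/887) -> (887/121): both odd, 121 mod 4 = 1, 887 mod 4 = 3, so the flip contributes +1; sign now +1
(887/121): 887 mod 121 = 40, so (887/121) = (40/121)
factor out 2^3: 40 = 2^3·5; with 121 mod 8 = 1, (2/121) = +1; sign now +1; continue with (5/121)
flip (5/121) -> (121/5): both odd, 5 mod 4 = 1, 121 mod 4 = 1, so the flip contributes +1; sign now +1
(121/5): 121 mod 5 = 1, so (121/5) = (1/5)
reached (1/5) = 1, so the symbol is +1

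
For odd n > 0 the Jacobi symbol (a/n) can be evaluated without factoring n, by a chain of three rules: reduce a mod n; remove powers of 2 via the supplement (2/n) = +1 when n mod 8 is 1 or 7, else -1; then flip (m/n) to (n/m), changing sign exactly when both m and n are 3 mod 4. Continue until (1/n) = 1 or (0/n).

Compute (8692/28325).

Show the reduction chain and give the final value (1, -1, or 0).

8692 = 2^2·2173; (2/28325) = -1 since 28325 mod 8 = 5, so (8692/28325) = (-1)^2·(2173/28325); sign now +1
reciprocity: (2173/28325) = +1·(28325/2173) since 2173 mod 4 = 1, 28325 mod 4 = 1; sign now +1
(28325/2173) = (76/2173)   [reduce mod 2173]
76 = 2^2·19; (2/2173) = -1 since 2173 mod 8 = 5, so (76/2173) = (-1)^2·(19/2173); sign now +1
reciprocity: (19/2173) = +1·(2173/19) since 19 mod 4 = 3, 2173 mod 4 = 1; sign now +1
(2173/19) = (7/19)   [reduce mod 19]
reciprocity: (7/19) = -1·(19/7) since 7 mod 4 = 3, 19 mod 4 = 3; sign now -1
(19/7) = (5/7)   [reduce mod 7]
reciprocity: (5/7) = +1·(7/5) since 5 mod 4 = 1, 7 mod 4 = 3; sign now -1
(7/5) = (2/5)   [reduce mod 5]
2 = 2^1·1; (2/5) = -1 since 5 mod 8 = 5, so (2/5) = (-1)^1·(1/5); sign now +1
(1/5) = 1; final value = sign = +1

1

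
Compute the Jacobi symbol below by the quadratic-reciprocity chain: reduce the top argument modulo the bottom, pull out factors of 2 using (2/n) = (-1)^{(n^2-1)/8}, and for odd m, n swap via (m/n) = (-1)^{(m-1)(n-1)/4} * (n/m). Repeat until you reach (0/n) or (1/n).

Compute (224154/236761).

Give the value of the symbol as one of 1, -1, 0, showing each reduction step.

0

factor out 2^1: 224154 = 2^1·112077; with 236761 mod 8 = 1, (2/236761) = +1; sign now +1; continue with (112077/236761)
flip (112077/236761) -> (236761/112077): both odd, 112077 mod 4 = 1, 236761 mod 4 = 1, so the flip contributes +1; sign now +1
(236761/112077): 236761 mod 112077 = 12607, so (236761/112077) = (12607/112077)
flip (12607/112077) -> (112077/12607): both odd, 12607 mod 4 = 3, 112077 mod 4 = 1, so the flip contributes +1; sign now +1
(112077/12607): 112077 mod 12607 = 11221, so (112077/12607) = (11221/12607)
flip (11221/12607) -> (12607/11221): both odd, 11221 mod 4 = 1, 12607 mod 4 = 3, so the flip contributes +1; sign now +1
(12607/11221): 12607 mod 11221 = 1386, so (12607/11221) = (1386/11221)
factor out 2^1: 1386 = 2^1·693; with 11221 mod 8 = 5, (2/11221) = -1; sign now -1; continue with (693/11221)
flip (693/11221) -> (11221/693): both odd, 693 mod 4 = 1, 11221 mod 4 = 1, so the flip contributes +1; sign now -1
(11221/693): 11221 mod 693 = 133, so (11221/693) = (133/693)
flip (133/693) -> (693/133): both odd, 133 mod 4 = 1, 693 mod 4 = 1, so the flip contributes +1; sign now -1
(693/133): 693 mod 133 = 28, so (693/133) = (28/133)
factor out 2^2: 28 = 2^2·7; with 133 mod 8 = 5, (2/133) = -1; sign now -1; continue with (7/133)
flip (7/133) -> (133/7): both odd, 7 mod 4 = 3, 133 mod 4 = 1, so the flip contributes +1; sign now -1
(133/7): 133 mod 7 = 0, so (133/7) = (0/7)
reached (0/7); gcd(a, n) > 1, so (0/7) = 0 and the symbol is 0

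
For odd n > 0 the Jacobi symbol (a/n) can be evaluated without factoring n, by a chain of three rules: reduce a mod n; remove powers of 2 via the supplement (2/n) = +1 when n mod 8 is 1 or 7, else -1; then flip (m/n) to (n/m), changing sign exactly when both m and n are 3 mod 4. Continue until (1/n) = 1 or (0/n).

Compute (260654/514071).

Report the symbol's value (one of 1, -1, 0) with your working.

factor out 2^1: 260654 = 2^1·130327; with 514071 mod 8 = 7, (2/514071) = +1; sign now +1; continue with (130327/514071)
flip (130327/514071) -> (514071/130327): both odd, 130327 mod 4 = 3, 514071 mod 4 = 3, so the flip contributes -1; sign now -1
(514071/130327): 514071 mod 130327 = 123090, so (514071/130327) = (123090/130327)
factor out 2^1: 123090 = 2^1·61545; with 130327 mod 8 = 7, (2/130327) = +1; sign now -1; continue with (61545/130327)
flip (61545/130327) -> (130327/61545): both odd, 61545 mod 4 = 1, 130327 mod 4 = 3, so the flip contributes +1; sign now -1
(130327/61545): 130327 mod 61545 = 7237, so (130327/61545) = (7237/61545)
flip (7237/61545) -> (61545/7237): both odd, 7237 mod 4 = 1, 61545 mod 4 = 1, so the flip contributes +1; sign now -1
(61545/7237): 61545 mod 7237 = 3649, so (61545/7237) = (3649/7237)
flip (3649/7237) -> (7237/3649): both odd, 3649 mod 4 = 1, 7237 mod 4 = 1, so the flip contributes +1; sign now -1
(7237/3649): 7237 mod 3649 = 3588, so (7237/3649) = (3588/3649)
factor out 2^2: 3588 = 2^2·897; with 3649 mod 8 = 1, (2/3649) = +1; sign now -1; continue with (897/3649)
flip (897/3649) -> (3649/897): both odd, 897 mod 4 = 1, 3649 mod 4 = 1, so the flip contributes +1; sign now -1
(3649/897): 3649 mod 897 = 61, so (3649/897) = (61/897)
flip (61/897) -> (897/61): both odd, 61 mod 4 = 1, 897 mod 4 = 1, so the flip contributes +1; sign now -1
(897/61): 897 mod 61 = 43, so (897/61) = (43/61)
flip (43/61) -> (61/43): both odd, 43 mod 4 = 3, 61 mod 4 = 1, so the flip contributes +1; sign now -1
(61/43): 61 mod 43 = 18, so (61/43) = (18/43)
factor out 2^1: 18 = 2^1·9; with 43 mod 8 = 3, (2/43) = -1; sign now +1; continue with (9/43)
flip (9/43) -> (43/9): both odd, 9 mod 4 = 1, 43 mod 4 = 3, so the flip contributes +1; sign now +1
(43/9): 43 mod 9 = 7, so (43/9) = (7/9)
flip (7/9) -> (9/7): both odd, 7 mod 4 = 3, 9 mod 4 = 1, so the flip contributes +1; sign now +1
(9/7): 9 mod 7 = 2, so (9/7) = (2/7)
factor out 2^1: 2 = 2^1·1; with 7 mod 8 = 7, (2/7) = +1; sign now +1; continue with (1/7)
reached (1/7) = 1, so the symbol is +1

1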